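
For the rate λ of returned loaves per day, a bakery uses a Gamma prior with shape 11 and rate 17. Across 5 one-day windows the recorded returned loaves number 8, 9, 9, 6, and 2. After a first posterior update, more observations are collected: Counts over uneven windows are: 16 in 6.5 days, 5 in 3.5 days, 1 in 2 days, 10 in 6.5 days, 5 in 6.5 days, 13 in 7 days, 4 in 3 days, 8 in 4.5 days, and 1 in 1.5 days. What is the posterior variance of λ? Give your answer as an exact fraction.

Total count: 8 + 9 + 9 + 6 + 2 = 34.
Total exposure: 5 days.
After the first batch: Gamma(11 + 34, 17 + 5) = Gamma(45, 22).
Total count: 16 + 5 + 1 + 10 + 5 + 13 + 4 + 8 + 1 = 63.
Total exposure: 6.5 + 3.5 + 2 + 6.5 + 6.5 + 7 + 3 + 4.5 + 1.5 = 41 days.
After the second batch: Gamma(45 + 63, 22 + 41) = Gamma(108, 63).
Posterior variance = α'/β'² = 108/3969 = 4/147.

4/147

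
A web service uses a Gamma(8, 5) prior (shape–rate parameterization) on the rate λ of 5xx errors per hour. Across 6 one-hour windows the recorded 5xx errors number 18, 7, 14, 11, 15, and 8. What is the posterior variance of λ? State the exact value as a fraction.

Total count: 18 + 7 + 14 + 11 + 15 + 8 = 73.
Total exposure: 6 hours.
The Gamma prior is conjugate for the Poisson rate, so λ | data ~ Gamma(8+73, 5+6) = Gamma(81, 11).
Posterior variance = α'/β'² = 81/121.

81/121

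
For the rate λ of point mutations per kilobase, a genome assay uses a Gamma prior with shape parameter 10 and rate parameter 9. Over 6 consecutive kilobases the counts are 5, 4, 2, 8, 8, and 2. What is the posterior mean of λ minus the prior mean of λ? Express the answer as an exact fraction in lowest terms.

Total count: 5 + 4 + 2 + 8 + 8 + 2 = 29.
Total exposure: 6 kilobases.
Conjugate update: add total count to the shape and total exposure to the rate, giving Gamma(39, 15).
Posterior mean = 39/15 = 13/5; prior mean = 10/9 = 10/9. Difference = 13/5 − 10/9 = 67/45.

67/45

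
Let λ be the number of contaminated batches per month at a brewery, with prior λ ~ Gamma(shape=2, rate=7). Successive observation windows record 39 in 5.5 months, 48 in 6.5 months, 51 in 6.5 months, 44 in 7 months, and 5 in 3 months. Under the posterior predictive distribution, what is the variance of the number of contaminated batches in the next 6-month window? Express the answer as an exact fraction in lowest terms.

188244/5041

Total count: 39 + 48 + 51 + 44 + 5 = 187.
Total exposure: 5.5 + 6.5 + 6.5 + 7 + 3 = 28.5 months.
Gamma(α, β) with Poisson data over total exposure Σt gives posterior Gamma(α+Σx, β+Σt) = Gamma(189, 71/2).
The posterior predictive for a window of length T is Negative Binomial with variance T·α'·(β'+T)/β'² = 6·189·(83/2)/(5041/4) = 188244/5041.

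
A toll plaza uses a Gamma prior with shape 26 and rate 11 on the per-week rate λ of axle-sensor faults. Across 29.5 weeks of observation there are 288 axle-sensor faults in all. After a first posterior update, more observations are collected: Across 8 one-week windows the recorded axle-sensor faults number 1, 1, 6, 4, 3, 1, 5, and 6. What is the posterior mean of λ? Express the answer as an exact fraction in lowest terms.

Total count 288 over total exposure 29.5 weeks.
After the first batch: Gamma(26 + 288, 11 + 29.5) = Gamma(314, 81/2).
Total count: 1 + 1 + 6 + 4 + 3 + 1 + 5 + 6 = 27.
Total exposure: 8 weeks.
After the second batch: Gamma(314 + 27, 81/2 + 8) = Gamma(341, 97/2).
Posterior mean = α'/β' = 341/(97/2) = 682/97.

682/97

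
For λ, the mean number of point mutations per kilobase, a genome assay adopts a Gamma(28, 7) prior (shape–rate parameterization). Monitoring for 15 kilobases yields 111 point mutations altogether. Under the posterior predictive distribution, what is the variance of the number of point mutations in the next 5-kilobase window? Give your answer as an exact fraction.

Total count 111 over total exposure 15 kilobases.
Conjugate update: add total count to the shape and total exposure to the rate, giving Gamma(139, 22).
The posterior predictive for a window of length T is Negative Binomial with variance T·α'·(β'+T)/β'² = 5·139·27/484 = 18765/484.

18765/484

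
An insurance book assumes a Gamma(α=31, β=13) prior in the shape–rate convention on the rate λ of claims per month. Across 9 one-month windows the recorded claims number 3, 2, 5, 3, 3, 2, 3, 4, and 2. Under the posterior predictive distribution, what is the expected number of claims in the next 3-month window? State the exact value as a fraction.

87/11

Total count: 3 + 2 + 5 + 3 + 3 + 2 + 3 + 4 + 2 = 27.
Total exposure: 9 months.
Conjugate update: add total count to the shape and total exposure to the rate, giving Gamma(58, 22).
Predictive mean over a 3-month window = T·E[λ|data] = 3·58/22 = 87/11.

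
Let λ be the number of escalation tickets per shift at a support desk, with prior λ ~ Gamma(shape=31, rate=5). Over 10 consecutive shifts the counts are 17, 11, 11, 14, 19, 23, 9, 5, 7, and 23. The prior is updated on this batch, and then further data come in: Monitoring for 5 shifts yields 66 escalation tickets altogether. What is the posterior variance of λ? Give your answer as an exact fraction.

59/100

Total count: 17 + 11 + 11 + 14 + 19 + 23 + 9 + 5 + 7 + 23 = 139.
Total exposure: 10 shifts.
After the first batch: Gamma(31 + 139, 5 + 10) = Gamma(170, 15).
Total count 66 over total exposure 5 shifts.
After the second batch: Gamma(170 + 66, 15 + 5) = Gamma(236, 20).
Posterior variance = α'/β'² = 236/400 = 59/100.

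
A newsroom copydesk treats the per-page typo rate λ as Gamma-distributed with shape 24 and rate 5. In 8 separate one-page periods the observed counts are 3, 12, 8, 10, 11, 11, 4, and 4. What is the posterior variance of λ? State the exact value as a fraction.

87/169

Total count: 3 + 12 + 8 + 10 + 11 + 11 + 4 + 4 = 63.
Total exposure: 8 pages.
Conjugate update: add total count to the shape and total exposure to the rate, giving Gamma(87, 13).
Posterior variance = α'/β'² = 87/169.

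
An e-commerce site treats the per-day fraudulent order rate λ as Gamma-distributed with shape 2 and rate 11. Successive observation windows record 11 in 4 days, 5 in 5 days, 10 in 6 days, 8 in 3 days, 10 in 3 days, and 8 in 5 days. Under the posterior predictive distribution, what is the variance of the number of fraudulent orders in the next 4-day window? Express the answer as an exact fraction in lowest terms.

8856/1369

Total count: 11 + 5 + 10 + 8 + 10 + 8 = 52.
Total exposure: 4 + 5 + 6 + 3 + 3 + 5 = 26 days.
Conjugate update: add total count to the shape and total exposure to the rate, giving Gamma(54, 37).
The posterior predictive for a window of length T is Negative Binomial with variance T·α'·(β'+T)/β'² = 4·54·41/1369 = 8856/1369.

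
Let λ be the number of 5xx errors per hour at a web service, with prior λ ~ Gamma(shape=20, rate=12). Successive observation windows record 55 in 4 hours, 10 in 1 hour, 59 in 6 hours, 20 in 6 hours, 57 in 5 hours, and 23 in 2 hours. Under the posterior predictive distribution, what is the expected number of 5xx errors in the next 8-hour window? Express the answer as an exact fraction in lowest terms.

488/9

Total count: 55 + 10 + 59 + 20 + 57 + 23 = 224.
Total exposure: 4 + 1 + 6 + 6 + 5 + 2 = 24 hours.
By Gamma–Poisson conjugacy, the posterior is Gamma(α + Σx, β + Σt) = Gamma(20 + 224, 12 + 24) = Gamma(244, 36).
Predictive mean over an 8-hour window = T·E[λ|data] = 8·244/36 = 488/9.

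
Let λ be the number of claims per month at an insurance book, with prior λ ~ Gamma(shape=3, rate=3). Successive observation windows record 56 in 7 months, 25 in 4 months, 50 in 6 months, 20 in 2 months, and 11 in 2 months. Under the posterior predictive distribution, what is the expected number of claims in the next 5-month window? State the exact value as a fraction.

275/8

Total count: 56 + 25 + 50 + 20 + 11 = 162.
Total exposure: 7 + 4 + 6 + 2 + 2 = 21 months.
Gamma(α, β) with Poisson data over total exposure Σt gives posterior Gamma(α+Σx, β+Σt) = Gamma(165, 24).
Predictive mean over a 5-month window = T·E[λ|data] = 5·165/24 = 275/8.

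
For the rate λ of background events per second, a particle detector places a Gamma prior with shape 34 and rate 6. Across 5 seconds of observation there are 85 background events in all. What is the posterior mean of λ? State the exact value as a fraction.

Total count 85 over total exposure 5 seconds.
The Gamma prior is conjugate for the Poisson rate, so λ | data ~ Gamma(34+85, 6+5) = Gamma(119, 11).
Posterior mean = α'/β' = 119/11.

119/11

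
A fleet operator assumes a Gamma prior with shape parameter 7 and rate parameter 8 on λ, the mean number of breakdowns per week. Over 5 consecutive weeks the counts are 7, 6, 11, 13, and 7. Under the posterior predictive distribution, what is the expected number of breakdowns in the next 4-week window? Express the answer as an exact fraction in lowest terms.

Total count: 7 + 6 + 11 + 13 + 7 = 44.
Total exposure: 5 weeks.
Conjugate update: add total count to the shape and total exposure to the rate, giving Gamma(51, 13).
Predictive mean over a 4-week window = T·E[λ|data] = 4·51/13 = 204/13.

204/13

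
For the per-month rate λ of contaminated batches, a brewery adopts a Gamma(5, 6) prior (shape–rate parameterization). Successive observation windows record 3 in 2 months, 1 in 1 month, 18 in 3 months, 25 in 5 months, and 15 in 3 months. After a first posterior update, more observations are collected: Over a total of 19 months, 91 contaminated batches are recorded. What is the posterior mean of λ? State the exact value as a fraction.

Total count: 3 + 1 + 18 + 25 + 15 = 62.
Total exposure: 2 + 1 + 3 + 5 + 3 = 14 months.
After the first batch: Gamma(5 + 62, 6 + 14) = Gamma(67, 20).
Total count 91 over total exposure 19 months.
After the second batch: Gamma(67 + 91, 20 + 19) = Gamma(158, 39).
Posterior mean = α'/β' = 158/39.

158/39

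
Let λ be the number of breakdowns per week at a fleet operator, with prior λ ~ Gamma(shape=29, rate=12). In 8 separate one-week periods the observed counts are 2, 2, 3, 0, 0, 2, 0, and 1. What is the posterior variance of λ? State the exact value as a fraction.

39/400

Total count: 2 + 2 + 3 + 0 + 0 + 2 + 0 + 1 = 10.
Total exposure: 8 weeks.
By Gamma–Poisson conjugacy, the posterior is Gamma(α + Σx, β + Σt) = Gamma(29 + 10, 12 + 8) = Gamma(39, 20).
Posterior variance = α'/β'² = 39/400.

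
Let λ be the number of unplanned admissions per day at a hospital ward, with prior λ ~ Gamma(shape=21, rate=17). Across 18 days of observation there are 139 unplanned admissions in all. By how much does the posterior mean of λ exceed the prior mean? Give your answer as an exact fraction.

Total count 139 over total exposure 18 days.
Conjugate update: add total count to the shape and total exposure to the rate, giving Gamma(160, 35).
Posterior mean = 160/35 = 32/7; prior mean = 21/17 = 21/17. Difference = 32/7 − 21/17 = 397/119.

397/119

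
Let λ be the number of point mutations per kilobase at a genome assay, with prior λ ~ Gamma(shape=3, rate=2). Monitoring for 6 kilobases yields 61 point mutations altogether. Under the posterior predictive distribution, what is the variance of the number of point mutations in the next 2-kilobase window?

Total count 61 over total exposure 6 kilobases.
By Gamma–Poisson conjugacy, the posterior is Gamma(α + Σx, β + Σt) = Gamma(3 + 61, 2 + 6) = Gamma(64, 8).
The posterior predictive for a window of length T is Negative Binomial with variance T·α'·(β'+T)/β'² = 2·64·10/64 = 20.

20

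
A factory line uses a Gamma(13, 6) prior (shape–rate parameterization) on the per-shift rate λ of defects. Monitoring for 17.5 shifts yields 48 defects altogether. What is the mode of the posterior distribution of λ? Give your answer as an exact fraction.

120/47

Total count 48 over total exposure 17.5 shifts.
Conjugate update: add total count to the shape and total exposure to the rate, giving Gamma(61, 47/2).
Posterior mode = (α'−1)/β' = 60/(47/2) = 120/47.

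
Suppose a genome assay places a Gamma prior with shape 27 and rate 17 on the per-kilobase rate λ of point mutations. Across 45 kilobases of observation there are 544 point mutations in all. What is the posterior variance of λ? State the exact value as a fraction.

Total count 544 over total exposure 45 kilobases.
Gamma(α, β) with Poisson data over total exposure Σt gives posterior Gamma(α+Σx, β+Σt) = Gamma(571, 62).
Posterior variance = α'/β'² = 571/3844.

571/3844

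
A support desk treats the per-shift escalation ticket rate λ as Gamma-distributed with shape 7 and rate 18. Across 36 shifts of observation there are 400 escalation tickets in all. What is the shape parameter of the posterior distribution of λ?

407

Total count 400 over total exposure 36 shifts.
Conjugate update: add total count to the shape and total exposure to the rate, giving Gamma(407, 54).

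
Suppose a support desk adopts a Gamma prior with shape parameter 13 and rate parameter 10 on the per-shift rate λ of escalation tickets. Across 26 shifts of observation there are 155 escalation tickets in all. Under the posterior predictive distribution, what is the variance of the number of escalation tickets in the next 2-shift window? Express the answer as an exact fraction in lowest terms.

Total count 155 over total exposure 26 shifts.
Conjugate update: add total count to the shape and total exposure to the rate, giving Gamma(168, 36).
The posterior predictive for a window of length T is Negative Binomial with variance T·α'·(β'+T)/β'² = 2·168·38/1296 = 266/27.

266/27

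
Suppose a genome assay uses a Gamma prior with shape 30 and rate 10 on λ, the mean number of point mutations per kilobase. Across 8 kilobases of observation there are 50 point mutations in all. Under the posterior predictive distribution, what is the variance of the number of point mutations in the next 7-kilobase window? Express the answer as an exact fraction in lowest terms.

3500/81

Total count 50 over total exposure 8 kilobases.
By Gamma–Poisson conjugacy, the posterior is Gamma(α + Σx, β + Σt) = Gamma(30 + 50, 10 + 8) = Gamma(80, 18).
The posterior predictive for a window of length T is Negative Binomial with variance T·α'·(β'+T)/β'² = 7·80·25/324 = 3500/81.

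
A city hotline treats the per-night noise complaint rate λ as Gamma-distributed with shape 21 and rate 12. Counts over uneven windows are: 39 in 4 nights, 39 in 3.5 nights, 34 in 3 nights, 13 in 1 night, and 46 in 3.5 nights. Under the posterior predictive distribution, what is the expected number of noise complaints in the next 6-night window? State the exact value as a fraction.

128/3

Total count: 39 + 39 + 34 + 13 + 46 = 171.
Total exposure: 4 + 3.5 + 3 + 1 + 3.5 = 15 nights.
Gamma(α, β) with Poisson data over total exposure Σt gives posterior Gamma(α+Σx, β+Σt) = Gamma(192, 27).
Predictive mean over a 6-night window = T·E[λ|data] = 6·192/27 = 128/3.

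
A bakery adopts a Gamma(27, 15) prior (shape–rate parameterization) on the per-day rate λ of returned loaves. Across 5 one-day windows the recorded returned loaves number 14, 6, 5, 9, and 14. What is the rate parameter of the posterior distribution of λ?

Total count: 14 + 6 + 5 + 9 + 14 = 48.
Total exposure: 5 days.
By Gamma–Poisson conjugacy, the posterior is Gamma(α + Σx, β + Σt) = Gamma(27 + 48, 15 + 5) = Gamma(75, 20).

20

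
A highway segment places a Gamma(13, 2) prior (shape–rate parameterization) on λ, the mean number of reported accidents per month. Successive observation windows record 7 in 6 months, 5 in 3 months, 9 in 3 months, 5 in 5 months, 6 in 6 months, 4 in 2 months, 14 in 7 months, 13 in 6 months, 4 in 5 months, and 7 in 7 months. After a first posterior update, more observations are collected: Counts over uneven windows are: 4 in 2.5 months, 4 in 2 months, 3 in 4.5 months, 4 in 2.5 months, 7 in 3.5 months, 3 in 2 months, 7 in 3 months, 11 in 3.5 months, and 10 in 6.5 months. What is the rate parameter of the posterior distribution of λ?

Total count: 7 + 5 + 9 + 5 + 6 + 4 + 14 + 13 + 4 + 7 = 74.
Total exposure: 6 + 3 + 3 + 5 + 6 + 2 + 7 + 6 + 5 + 7 = 50 months.
After the first batch: Gamma(13 + 74, 2 + 50) = Gamma(87, 52).
Total count: 4 + 4 + 3 + 4 + 7 + 3 + 7 + 11 + 10 = 53.
Total exposure: 2.5 + 2 + 4.5 + 2.5 + 3.5 + 2 + 3 + 3.5 + 6.5 = 30 months.
After the second batch: Gamma(87 + 53, 52 + 30) = Gamma(140, 82).

82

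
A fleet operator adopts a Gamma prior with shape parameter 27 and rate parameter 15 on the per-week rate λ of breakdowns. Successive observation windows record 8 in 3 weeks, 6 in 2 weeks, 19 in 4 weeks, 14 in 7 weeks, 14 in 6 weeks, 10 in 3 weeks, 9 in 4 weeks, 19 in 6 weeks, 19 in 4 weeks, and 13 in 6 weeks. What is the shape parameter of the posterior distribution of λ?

Total count: 8 + 6 + 19 + 14 + 14 + 10 + 9 + 19 + 19 + 13 = 131.
Total exposure: 3 + 2 + 4 + 7 + 6 + 3 + 4 + 6 + 4 + 6 = 45 weeks.
Gamma(α, β) with Poisson data over total exposure Σt gives posterior Gamma(α+Σx, β+Σt) = Gamma(158, 60).

158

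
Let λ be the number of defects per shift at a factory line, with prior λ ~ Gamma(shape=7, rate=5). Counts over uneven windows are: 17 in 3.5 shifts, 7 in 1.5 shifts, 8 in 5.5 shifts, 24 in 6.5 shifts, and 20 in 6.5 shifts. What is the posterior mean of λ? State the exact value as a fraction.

166/57

Total count: 17 + 7 + 8 + 24 + 20 = 76.
Total exposure: 3.5 + 1.5 + 5.5 + 6.5 + 6.5 = 23.5 shifts.
Posterior: α' = 7 + 76 = 83, β' = 5 + 23.5 = 57/2.
Posterior mean = α'/β' = 83/(57/2) = 166/57.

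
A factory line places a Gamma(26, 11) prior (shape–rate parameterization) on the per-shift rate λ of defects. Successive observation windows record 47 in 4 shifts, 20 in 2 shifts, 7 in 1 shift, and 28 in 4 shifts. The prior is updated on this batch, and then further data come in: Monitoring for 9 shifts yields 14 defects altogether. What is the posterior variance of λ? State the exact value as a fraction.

142/961

Total count: 47 + 20 + 7 + 28 = 102.
Total exposure: 4 + 2 + 1 + 4 = 11 shifts.
After the first batch: Gamma(26 + 102, 11 + 11) = Gamma(128, 22).
Total count 14 over total exposure 9 shifts.
After the second batch: Gamma(128 + 14, 22 + 9) = Gamma(142, 31).
Posterior variance = α'/β'² = 142/961.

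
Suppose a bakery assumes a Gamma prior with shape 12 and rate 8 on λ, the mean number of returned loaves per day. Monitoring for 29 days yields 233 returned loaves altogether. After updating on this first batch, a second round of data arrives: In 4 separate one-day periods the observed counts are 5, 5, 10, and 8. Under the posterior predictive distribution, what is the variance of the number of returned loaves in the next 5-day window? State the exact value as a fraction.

62790/1681

Total count 233 over total exposure 29 days.
After the first batch: Gamma(12 + 233, 8 + 29) = Gamma(245, 37).
Total count: 5 + 5 + 10 + 8 = 28.
Total exposure: 4 days.
After the second batch: Gamma(245 + 28, 37 + 4) = Gamma(273, 41).
The posterior predictive for a window of length T is Negative Binomial with variance T·α'·(β'+T)/β'² = 5·273·46/1681 = 62790/1681.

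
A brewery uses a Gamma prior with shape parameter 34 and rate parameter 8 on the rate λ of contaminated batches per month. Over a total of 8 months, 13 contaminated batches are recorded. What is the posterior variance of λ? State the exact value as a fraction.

Total count 13 over total exposure 8 months.
The Gamma prior is conjugate for the Poisson rate, so λ | data ~ Gamma(34+13, 8+8) = Gamma(47, 16).
Posterior variance = α'/β'² = 47/256.

47/256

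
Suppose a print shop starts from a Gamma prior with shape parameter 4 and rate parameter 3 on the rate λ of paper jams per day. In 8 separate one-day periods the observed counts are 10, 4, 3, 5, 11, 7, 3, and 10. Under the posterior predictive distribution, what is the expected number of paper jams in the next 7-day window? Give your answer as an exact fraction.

399/11

Total count: 10 + 4 + 3 + 5 + 11 + 7 + 3 + 10 = 53.
Total exposure: 8 days.
Posterior: α' = 4 + 53 = 57, β' = 3 + 8 = 11.
Predictive mean over a 7-day window = T·E[λ|data] = 7·57/11 = 399/11.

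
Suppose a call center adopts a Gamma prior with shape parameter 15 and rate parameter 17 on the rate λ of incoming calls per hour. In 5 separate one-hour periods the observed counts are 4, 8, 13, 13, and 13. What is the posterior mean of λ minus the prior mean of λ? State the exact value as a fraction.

36/17

Total count: 4 + 8 + 13 + 13 + 13 = 51.
Total exposure: 5 hours.
Gamma(α, β) with Poisson data over total exposure Σt gives posterior Gamma(α+Σx, β+Σt) = Gamma(66, 22).
Posterior mean = 66/22 = 3; prior mean = 15/17 = 15/17. Difference = 3 − 15/17 = 36/17.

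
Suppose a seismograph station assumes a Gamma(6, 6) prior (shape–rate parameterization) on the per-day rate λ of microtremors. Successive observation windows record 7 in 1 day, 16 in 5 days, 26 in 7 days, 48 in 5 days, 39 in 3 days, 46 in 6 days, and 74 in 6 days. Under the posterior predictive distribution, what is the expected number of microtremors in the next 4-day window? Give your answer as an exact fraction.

1048/39

Total count: 7 + 16 + 26 + 48 + 39 + 46 + 74 = 256.
Total exposure: 1 + 5 + 7 + 5 + 3 + 6 + 6 = 33 days.
Posterior: α' = 6 + 256 = 262, β' = 6 + 33 = 39.
Predictive mean over a 4-day window = T·E[λ|data] = 4·262/39 = 1048/39.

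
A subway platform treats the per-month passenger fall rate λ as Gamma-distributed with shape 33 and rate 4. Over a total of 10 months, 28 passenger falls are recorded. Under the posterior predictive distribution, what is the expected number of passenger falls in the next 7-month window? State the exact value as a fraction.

Total count 28 over total exposure 10 months.
The Gamma prior is conjugate for the Poisson rate, so λ | data ~ Gamma(33+28, 4+10) = Gamma(61, 14).
Predictive mean over a 7-month window = T·E[λ|data] = 7·61/14 = 61/2.

61/2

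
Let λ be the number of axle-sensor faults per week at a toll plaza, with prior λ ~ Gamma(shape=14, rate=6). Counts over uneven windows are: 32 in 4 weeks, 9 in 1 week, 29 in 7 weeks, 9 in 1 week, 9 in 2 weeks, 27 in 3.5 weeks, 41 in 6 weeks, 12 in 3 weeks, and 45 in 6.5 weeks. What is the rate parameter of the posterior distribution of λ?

40

Total count: 32 + 9 + 29 + 9 + 9 + 27 + 41 + 12 + 45 = 213.
Total exposure: 4 + 1 + 7 + 1 + 2 + 3.5 + 6 + 3 + 6.5 = 34 weeks.
The Gamma prior is conjugate for the Poisson rate, so λ | data ~ Gamma(14+213, 6+34) = Gamma(227, 40).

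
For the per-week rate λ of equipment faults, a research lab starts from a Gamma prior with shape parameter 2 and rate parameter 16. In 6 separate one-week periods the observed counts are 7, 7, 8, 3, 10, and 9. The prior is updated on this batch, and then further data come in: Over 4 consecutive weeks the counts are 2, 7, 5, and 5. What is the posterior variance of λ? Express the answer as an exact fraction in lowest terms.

5/52

Total count: 7 + 7 + 8 + 3 + 10 + 9 = 44.
Total exposure: 6 weeks.
After the first batch: Gamma(2 + 44, 16 + 6) = Gamma(46, 22).
Total count: 2 + 7 + 5 + 5 = 19.
Total exposure: 4 weeks.
After the second batch: Gamma(46 + 19, 22 + 4) = Gamma(65, 26).
Posterior variance = α'/β'² = 65/676 = 5/52.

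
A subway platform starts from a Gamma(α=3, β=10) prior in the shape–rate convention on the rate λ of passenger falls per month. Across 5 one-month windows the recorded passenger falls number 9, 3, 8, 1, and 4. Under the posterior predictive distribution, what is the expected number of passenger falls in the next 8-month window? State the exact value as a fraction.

224/15

Total count: 9 + 3 + 8 + 1 + 4 = 25.
Total exposure: 5 months.
The Gamma prior is conjugate for the Poisson rate, so λ | data ~ Gamma(3+25, 10+5) = Gamma(28, 15).
Predictive mean over an 8-month window = T·E[λ|data] = 8·28/15 = 224/15.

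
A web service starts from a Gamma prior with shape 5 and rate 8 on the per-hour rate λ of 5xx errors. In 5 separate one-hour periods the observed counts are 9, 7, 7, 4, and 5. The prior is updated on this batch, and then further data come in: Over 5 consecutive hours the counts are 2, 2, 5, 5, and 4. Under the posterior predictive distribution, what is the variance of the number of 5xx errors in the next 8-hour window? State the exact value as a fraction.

2860/81

Total count: 9 + 7 + 7 + 4 + 5 = 32.
Total exposure: 5 hours.
After the first batch: Gamma(5 + 32, 8 + 5) = Gamma(37, 13).
Total count: 2 + 2 + 5 + 5 + 4 = 18.
Total exposure: 5 hours.
After the second batch: Gamma(37 + 18, 13 + 5) = Gamma(55, 18).
The posterior predictive for a window of length T is Negative Binomial with variance T·α'·(β'+T)/β'² = 8·55·26/324 = 2860/81.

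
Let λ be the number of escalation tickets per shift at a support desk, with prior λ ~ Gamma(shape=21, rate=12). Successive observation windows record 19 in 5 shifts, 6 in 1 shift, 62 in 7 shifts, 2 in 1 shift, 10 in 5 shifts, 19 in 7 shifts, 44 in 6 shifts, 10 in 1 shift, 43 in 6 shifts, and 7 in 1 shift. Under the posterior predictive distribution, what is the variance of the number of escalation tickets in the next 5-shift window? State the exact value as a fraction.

Total count: 19 + 6 + 62 + 2 + 10 + 19 + 44 + 10 + 43 + 7 = 222.
Total exposure: 5 + 1 + 7 + 1 + 5 + 7 + 6 + 1 + 6 + 1 = 40 shifts.
Conjugate update: add total count to the shape and total exposure to the rate, giving Gamma(243, 52).
The posterior predictive for a window of length T is Negative Binomial with variance T·α'·(β'+T)/β'² = 5·243·57/2704 = 69255/2704.

69255/2704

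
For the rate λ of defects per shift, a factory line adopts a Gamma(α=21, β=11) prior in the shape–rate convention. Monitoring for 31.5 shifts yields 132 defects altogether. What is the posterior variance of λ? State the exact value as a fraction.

36/425

Total count 132 over total exposure 31.5 shifts.
Posterior: α' = 21 + 132 = 153, β' = 11 + 31.5 = 85/2.
Posterior variance = α'/β'² = 153/(7225/4) = 36/425.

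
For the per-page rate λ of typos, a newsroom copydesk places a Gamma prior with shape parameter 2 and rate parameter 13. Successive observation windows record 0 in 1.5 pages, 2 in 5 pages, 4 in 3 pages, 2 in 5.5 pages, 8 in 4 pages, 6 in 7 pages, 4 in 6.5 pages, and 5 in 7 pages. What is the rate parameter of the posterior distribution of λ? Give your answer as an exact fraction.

Total count: 0 + 2 + 4 + 2 + 8 + 6 + 4 + 5 = 31.
Total exposure: 1.5 + 5 + 3 + 5.5 + 4 + 7 + 6.5 + 7 = 39.5 pages.
By Gamma–Poisson conjugacy, the posterior is Gamma(α + Σx, β + Σt) = Gamma(2 + 31, 13 + 39.5) = Gamma(33, 105/2).

105/2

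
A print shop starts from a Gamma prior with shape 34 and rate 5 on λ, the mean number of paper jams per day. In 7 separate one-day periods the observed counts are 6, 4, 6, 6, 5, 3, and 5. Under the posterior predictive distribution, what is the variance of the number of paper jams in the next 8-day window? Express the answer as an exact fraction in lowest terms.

Total count: 6 + 4 + 6 + 6 + 5 + 3 + 5 = 35.
Total exposure: 7 days.
Conjugate update: add total count to the shape and total exposure to the rate, giving Gamma(69, 12).
The posterior predictive for a window of length T is Negative Binomial with variance T·α'·(β'+T)/β'² = 8·69·20/144 = 230/3.

230/3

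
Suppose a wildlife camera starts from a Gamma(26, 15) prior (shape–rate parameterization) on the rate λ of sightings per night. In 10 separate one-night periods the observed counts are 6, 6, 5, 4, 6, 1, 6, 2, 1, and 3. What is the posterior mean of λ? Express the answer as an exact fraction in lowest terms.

66/25

Total count: 6 + 6 + 5 + 4 + 6 + 1 + 6 + 2 + 1 + 3 = 40.
Total exposure: 10 nights.
Conjugate update: add total count to the shape and total exposure to the rate, giving Gamma(66, 25).
Posterior mean = α'/β' = 66/25.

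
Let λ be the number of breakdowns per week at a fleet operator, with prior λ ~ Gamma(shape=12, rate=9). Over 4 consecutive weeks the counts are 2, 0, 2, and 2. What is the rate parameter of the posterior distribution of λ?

13

Total count: 2 + 0 + 2 + 2 = 6.
Total exposure: 4 weeks.
Gamma(α, β) with Poisson data over total exposure Σt gives posterior Gamma(α+Σx, β+Σt) = Gamma(18, 13).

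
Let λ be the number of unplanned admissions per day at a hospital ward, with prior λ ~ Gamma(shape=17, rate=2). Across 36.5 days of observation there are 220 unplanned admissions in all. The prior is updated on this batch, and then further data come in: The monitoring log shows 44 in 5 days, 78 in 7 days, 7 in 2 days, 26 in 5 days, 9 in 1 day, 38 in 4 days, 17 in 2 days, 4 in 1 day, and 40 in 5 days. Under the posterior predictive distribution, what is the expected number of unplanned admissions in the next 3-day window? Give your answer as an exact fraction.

Total count 220 over total exposure 36.5 days.
After the first batch: Gamma(17 + 220, 2 + 36.5) = Gamma(237, 77/2).
Total count: 44 + 78 + 7 + 26 + 9 + 38 + 17 + 4 + 40 = 263.
Total exposure: 5 + 7 + 2 + 5 + 1 + 4 + 2 + 1 + 5 = 32 days.
After the second batch: Gamma(237 + 263, 77/2 + 32) = Gamma(500, 141/2).
Predictive mean over a 3-day window = T·E[λ|data] = 3·500/(141/2) = 1000/47.

1000/47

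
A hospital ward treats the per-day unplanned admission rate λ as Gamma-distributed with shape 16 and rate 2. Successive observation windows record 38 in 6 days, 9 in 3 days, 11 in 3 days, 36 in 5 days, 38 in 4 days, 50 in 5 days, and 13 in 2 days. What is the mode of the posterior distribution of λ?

7

Total count: 38 + 9 + 11 + 36 + 38 + 50 + 13 = 195.
Total exposure: 6 + 3 + 3 + 5 + 4 + 5 + 2 = 28 days.
By Gamma–Poisson conjugacy, the posterior is Gamma(α + Σx, β + Σt) = Gamma(16 + 195, 2 + 28) = Gamma(211, 30).
Posterior mode = (α'−1)/β' = 210/30 = 7.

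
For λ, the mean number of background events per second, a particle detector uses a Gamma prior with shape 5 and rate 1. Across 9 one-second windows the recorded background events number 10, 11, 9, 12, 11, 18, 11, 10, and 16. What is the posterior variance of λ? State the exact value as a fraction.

113/100

Total count: 10 + 11 + 9 + 12 + 11 + 18 + 11 + 10 + 16 = 108.
Total exposure: 9 seconds.
Gamma(α, β) with Poisson data over total exposure Σt gives posterior Gamma(α+Σx, β+Σt) = Gamma(113, 10).
Posterior variance = α'/β'² = 113/100.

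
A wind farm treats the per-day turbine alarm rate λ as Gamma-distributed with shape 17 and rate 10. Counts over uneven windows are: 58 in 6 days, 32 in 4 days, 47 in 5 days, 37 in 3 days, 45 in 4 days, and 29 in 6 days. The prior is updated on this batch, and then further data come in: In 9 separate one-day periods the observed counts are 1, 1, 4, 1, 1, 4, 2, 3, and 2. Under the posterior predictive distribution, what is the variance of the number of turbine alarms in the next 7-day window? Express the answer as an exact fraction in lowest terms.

107352/2209

Total count: 58 + 32 + 47 + 37 + 45 + 29 = 248.
Total exposure: 6 + 4 + 5 + 3 + 4 + 6 = 28 days.
After the first batch: Gamma(17 + 248, 10 + 28) = Gamma(265, 38).
Total count: 1 + 1 + 4 + 1 + 1 + 4 + 2 + 3 + 2 = 19.
Total exposure: 9 days.
After the second batch: Gamma(265 + 19, 38 + 9) = Gamma(284, 47).
The posterior predictive for a window of length T is Negative Binomial with variance T·α'·(β'+T)/β'² = 7·284·54/2209 = 107352/2209.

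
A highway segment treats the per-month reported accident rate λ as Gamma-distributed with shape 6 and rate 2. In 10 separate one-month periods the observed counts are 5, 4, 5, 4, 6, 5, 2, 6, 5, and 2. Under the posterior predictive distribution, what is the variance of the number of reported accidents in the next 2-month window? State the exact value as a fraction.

Total count: 5 + 4 + 5 + 4 + 6 + 5 + 2 + 6 + 5 + 2 = 44.
Total exposure: 10 months.
Conjugate update: add total count to the shape and total exposure to the rate, giving Gamma(50, 12).
The posterior predictive for a window of length T is Negative Binomial with variance T·α'·(β'+T)/β'² = 2·50·14/144 = 175/18.

175/18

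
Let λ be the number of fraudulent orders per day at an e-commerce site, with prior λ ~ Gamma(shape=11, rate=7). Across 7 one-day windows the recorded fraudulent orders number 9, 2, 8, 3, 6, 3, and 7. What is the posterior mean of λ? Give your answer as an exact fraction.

7/2

Total count: 9 + 2 + 8 + 3 + 6 + 3 + 7 = 38.
Total exposure: 7 days.
Posterior: α' = 11 + 38 = 49, β' = 7 + 7 = 14.
Posterior mean = α'/β' = 49/14 = 7/2.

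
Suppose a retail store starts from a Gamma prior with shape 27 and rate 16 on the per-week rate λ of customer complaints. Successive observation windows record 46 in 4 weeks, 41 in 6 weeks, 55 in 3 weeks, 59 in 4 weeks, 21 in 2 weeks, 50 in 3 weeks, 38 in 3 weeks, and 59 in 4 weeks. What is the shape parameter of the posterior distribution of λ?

Total count: 46 + 41 + 55 + 59 + 21 + 50 + 38 + 59 = 369.
Total exposure: 4 + 6 + 3 + 4 + 2 + 3 + 3 + 4 = 29 weeks.
By Gamma–Poisson conjugacy, the posterior is Gamma(α + Σx, β + Σt) = Gamma(27 + 369, 16 + 29) = Gamma(396, 45).

396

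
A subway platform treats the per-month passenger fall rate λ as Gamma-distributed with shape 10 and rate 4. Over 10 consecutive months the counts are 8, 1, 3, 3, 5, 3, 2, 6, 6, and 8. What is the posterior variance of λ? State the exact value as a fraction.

Total count: 8 + 1 + 3 + 3 + 5 + 3 + 2 + 6 + 6 + 8 = 45.
Total exposure: 10 months.
Conjugate update: add total count to the shape and total exposure to the rate, giving Gamma(55, 14).
Posterior variance = α'/β'² = 55/196.

55/196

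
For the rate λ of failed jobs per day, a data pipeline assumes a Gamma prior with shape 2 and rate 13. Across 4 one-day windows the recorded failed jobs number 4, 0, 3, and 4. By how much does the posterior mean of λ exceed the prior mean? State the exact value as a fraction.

135/221

Total count: 4 + 0 + 3 + 4 = 11.
Total exposure: 4 days.
Posterior: α' = 2 + 11 = 13, β' = 13 + 4 = 17.
Posterior mean = 13/17 = 13/17; prior mean = 2/13 = 2/13. Difference = 13/17 − 2/13 = 135/221.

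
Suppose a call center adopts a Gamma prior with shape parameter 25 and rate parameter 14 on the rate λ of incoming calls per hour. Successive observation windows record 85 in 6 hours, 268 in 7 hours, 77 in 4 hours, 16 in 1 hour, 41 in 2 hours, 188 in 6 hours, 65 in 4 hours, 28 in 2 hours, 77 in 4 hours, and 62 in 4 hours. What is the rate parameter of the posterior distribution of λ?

Total count: 85 + 268 + 77 + 16 + 41 + 188 + 65 + 28 + 77 + 62 = 907.
Total exposure: 6 + 7 + 4 + 1 + 2 + 6 + 4 + 2 + 4 + 4 = 40 hours.
Gamma(α, β) with Poisson data over total exposure Σt gives posterior Gamma(α+Σx, β+Σt) = Gamma(932, 54).

54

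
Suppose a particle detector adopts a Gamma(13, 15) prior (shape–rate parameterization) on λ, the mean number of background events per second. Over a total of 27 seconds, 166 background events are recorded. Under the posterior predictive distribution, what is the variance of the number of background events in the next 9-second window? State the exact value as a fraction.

Total count 166 over total exposure 27 seconds.
The Gamma prior is conjugate for the Poisson rate, so λ | data ~ Gamma(13+166, 15+27) = Gamma(179, 42).
The posterior predictive for a window of length T is Negative Binomial with variance T·α'·(β'+T)/β'² = 9·179·51/1764 = 9129/196.

9129/196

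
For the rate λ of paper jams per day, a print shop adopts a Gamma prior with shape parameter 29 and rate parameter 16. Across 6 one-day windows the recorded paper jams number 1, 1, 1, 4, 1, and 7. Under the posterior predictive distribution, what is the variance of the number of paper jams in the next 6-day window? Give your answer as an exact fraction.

168/11

Total count: 1 + 1 + 1 + 4 + 1 + 7 = 15.
Total exposure: 6 days.
Posterior: α' = 29 + 15 = 44, β' = 16 + 6 = 22.
The posterior predictive for a window of length T is Negative Binomial with variance T·α'·(β'+T)/β'² = 6·44·28/484 = 168/11.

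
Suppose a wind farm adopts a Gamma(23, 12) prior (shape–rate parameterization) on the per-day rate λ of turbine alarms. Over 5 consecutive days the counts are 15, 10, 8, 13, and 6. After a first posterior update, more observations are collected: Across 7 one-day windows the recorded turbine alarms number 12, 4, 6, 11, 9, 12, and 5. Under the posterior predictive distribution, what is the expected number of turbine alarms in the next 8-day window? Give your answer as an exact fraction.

Total count: 15 + 10 + 8 + 13 + 6 = 52.
Total exposure: 5 days.
After the first batch: Gamma(23 + 52, 12 + 5) = Gamma(75, 17).
Total count: 12 + 4 + 6 + 11 + 9 + 12 + 5 = 59.
Total exposure: 7 days.
After the second batch: Gamma(75 + 59, 17 + 7) = Gamma(134, 24).
Predictive mean over an 8-day window = T·E[λ|data] = 8·134/24 = 134/3.

134/3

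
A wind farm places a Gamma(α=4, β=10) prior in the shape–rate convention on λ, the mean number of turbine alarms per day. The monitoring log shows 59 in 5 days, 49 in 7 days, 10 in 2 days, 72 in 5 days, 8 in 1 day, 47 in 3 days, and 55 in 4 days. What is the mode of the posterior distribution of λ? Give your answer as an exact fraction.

303/37

Total count: 59 + 49 + 10 + 72 + 8 + 47 + 55 = 300.
Total exposure: 5 + 7 + 2 + 5 + 1 + 3 + 4 = 27 days.
Conjugate update: add total count to the shape and total exposure to the rate, giving Gamma(304, 37).
Posterior mode = (α'−1)/β' = 303/37.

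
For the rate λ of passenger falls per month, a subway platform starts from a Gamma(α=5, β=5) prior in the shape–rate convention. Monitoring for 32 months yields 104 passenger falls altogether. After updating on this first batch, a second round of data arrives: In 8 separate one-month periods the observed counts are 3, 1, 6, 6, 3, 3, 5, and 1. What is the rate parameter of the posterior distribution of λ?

45

Total count 104 over total exposure 32 months.
After the first batch: Gamma(5 + 104, 5 + 32) = Gamma(109, 37).
Total count: 3 + 1 + 6 + 6 + 3 + 3 + 5 + 1 = 28.
Total exposure: 8 months.
After the second batch: Gamma(109 + 28, 37 + 8) = Gamma(137, 45).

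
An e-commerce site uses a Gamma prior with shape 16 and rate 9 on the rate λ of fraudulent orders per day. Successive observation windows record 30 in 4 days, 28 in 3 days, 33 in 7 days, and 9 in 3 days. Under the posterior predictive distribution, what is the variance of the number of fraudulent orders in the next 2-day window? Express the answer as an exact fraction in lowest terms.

Total count: 30 + 28 + 33 + 9 = 100.
Total exposure: 4 + 3 + 7 + 3 = 17 days.
Posterior: α' = 16 + 100 = 116, β' = 9 + 17 = 26.
The posterior predictive for a window of length T is Negative Binomial with variance T·α'·(β'+T)/β'² = 2·116·28/676 = 1624/169.

1624/169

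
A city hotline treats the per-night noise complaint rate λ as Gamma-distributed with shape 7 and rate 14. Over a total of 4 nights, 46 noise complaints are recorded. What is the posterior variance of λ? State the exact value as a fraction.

Total count 46 over total exposure 4 nights.
The Gamma prior is conjugate for the Poisson rate, so λ | data ~ Gamma(7+46, 14+4) = Gamma(53, 18).
Posterior variance = α'/β'² = 53/324.

53/324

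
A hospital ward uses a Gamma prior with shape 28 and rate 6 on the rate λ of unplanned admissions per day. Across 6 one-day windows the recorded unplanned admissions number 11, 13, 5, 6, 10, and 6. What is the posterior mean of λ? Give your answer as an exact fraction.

79/12

Total count: 11 + 13 + 5 + 6 + 10 + 6 = 51.
Total exposure: 6 days.
Gamma(α, β) with Poisson data over total exposure Σt gives posterior Gamma(α+Σx, β+Σt) = Gamma(79, 12).
Posterior mean = α'/β' = 79/12.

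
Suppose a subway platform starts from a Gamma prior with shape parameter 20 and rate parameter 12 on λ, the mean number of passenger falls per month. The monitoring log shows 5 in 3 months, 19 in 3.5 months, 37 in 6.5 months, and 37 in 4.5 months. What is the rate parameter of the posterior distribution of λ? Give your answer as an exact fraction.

59/2

Total count: 5 + 19 + 37 + 37 = 98.
Total exposure: 3 + 3.5 + 6.5 + 4.5 = 17.5 months.
Conjugate update: add total count to the shape and total exposure to the rate, giving Gamma(118, 59/2).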